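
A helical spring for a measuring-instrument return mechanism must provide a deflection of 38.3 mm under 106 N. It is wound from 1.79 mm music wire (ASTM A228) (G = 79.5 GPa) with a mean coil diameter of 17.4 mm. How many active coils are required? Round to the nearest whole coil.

Required rate k = F/δ = 106/38.3 = 2.7676 N/mm
N_a = Gd⁴/(8D³k) = (79.5×10³ × 1.79⁴)/(8 × 17.4³ × 2.7676)
    = 816167 / 116639 = 6.997 → 7 coils

7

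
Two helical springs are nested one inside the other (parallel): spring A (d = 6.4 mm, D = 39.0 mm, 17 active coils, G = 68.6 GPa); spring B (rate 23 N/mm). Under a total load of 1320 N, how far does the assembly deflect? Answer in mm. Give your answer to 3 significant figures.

35.4 mm

k_A = Gd⁴/(8D³N_a) = (68.6×10³)(6.4⁴)/(8·39.0³·17) = 14.266 N/mm
Parallel: k_eq = 14.266 + 23 = 37.266 N/mm
δ = F/k_eq = 1320/37.266 = 35.421 mm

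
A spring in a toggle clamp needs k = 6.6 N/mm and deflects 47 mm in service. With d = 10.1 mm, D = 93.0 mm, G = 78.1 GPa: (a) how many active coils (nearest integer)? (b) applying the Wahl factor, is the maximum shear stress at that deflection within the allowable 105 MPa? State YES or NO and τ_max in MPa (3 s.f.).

(a) 19 coils; (b) YES, τ_max = 83.2 MPa

N_a = Gd⁴/(8D³k) = (78.1×10³)(10.1⁴)/(8·93.0³·6.6) = 19.14 → N_a = 19
Actual rate k = Gd⁴/(8D³·19) = 6.6473 N/mm
Working load F = kδ = 6.6473·47 = 312.42 N
C = 93.0/10.1 = 9.2079; K_W = (4C−1)/(4C−4)+0.615/C = 1.1582
τ_max = K_W·8FD/(πd³) = 1.1582·71.813 = 83.171 MPa
τ_max ≤ 105 MPa → acceptable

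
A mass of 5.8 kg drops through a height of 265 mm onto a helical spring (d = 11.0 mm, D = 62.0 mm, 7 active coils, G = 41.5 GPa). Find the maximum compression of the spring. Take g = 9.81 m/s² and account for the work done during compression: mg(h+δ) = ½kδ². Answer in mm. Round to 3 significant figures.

k = Gd⁴/(8D³N_a) = (41.5×10³)(11.0⁴)/(8·62.0³·7) = 45.526 N/mm
W = mg = 5.8 × 9.81 = 56.898 N
½kδ² − Wδ − Wh = 0 → δ = (W + √(W² + 2kWh))/k
δ = (56.898 + √(3237.4 + 1.37287e+06))/45.526 = (56.898 + 1173.1)/45.526 = 27.017 mm

27.0 mm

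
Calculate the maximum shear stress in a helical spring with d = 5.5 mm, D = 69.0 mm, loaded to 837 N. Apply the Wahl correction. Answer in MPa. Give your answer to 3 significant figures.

Spring index C = D/d = 69.0/5.5 = 12.5455
K_W = (4C−1)/(4C−4) + 0.615/C = 49.182/46.182 + 0.0490 = 1.1140
τ₀ = 8FD/(πd³) = 8·837·69.0/(π·5.5³) = 462024/522.68 = 883.95 MPa
τ_max = K·τ₀ = 1.1140 × 883.95 = 984.7 MPa

985 MPa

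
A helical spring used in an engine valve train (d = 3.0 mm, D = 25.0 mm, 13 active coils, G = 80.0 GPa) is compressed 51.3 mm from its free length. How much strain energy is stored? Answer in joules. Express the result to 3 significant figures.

5.25 J

k = Gd⁴/(8D³N_a) = (80.0×10³)(3.0⁴)/(8·25.0³·13) = 3.9877 N/mm
U = ½kδ² = 0.5 × 3.9877 × 51.3² = 5247.2 N·mm = 5.2472 J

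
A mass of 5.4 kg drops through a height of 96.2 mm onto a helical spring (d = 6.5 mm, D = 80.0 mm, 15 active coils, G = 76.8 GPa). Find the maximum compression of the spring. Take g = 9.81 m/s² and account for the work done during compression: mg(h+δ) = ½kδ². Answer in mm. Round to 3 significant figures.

k = Gd⁴/(8D³N_a) = (76.8×10³)(6.5⁴)/(8·80.0³·15) = 2.2313 N/mm
W = mg = 5.4 × 9.81 = 52.974 N
½kδ² − Wδ − Wh = 0 → δ = (W + √(W² + 2kWh))/k
δ = (52.974 + √(2806.2 + 22742.1))/2.2313 = (52.974 + 159.84)/2.2313 = 95.375 mm

95.4 mm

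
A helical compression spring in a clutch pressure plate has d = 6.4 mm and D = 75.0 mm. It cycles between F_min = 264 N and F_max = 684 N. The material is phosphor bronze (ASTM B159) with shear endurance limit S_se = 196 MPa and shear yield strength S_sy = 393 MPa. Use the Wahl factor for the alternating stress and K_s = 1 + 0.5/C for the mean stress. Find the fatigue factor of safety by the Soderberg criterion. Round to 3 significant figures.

C = D/d = 75.0/6.4 = 11.7188; K_W = (4C−1)/(4C−4)+0.615/C = 1.1225; K_s = 1+0.5/C = 1.0427
F_a = (F_max−F_min)/2 = 210 N; F_m = (F_max+F_min)/2 = 474 N
τ_a = K_W·8F_aD/(πd³) = 1.1225 × 153 = 171.73 MPa
τ_m = K_s·8F_mD/(πd³) = 1.0427 × 345.33 = 360.07 MPa
Soderberg: 1/n_f = τ_a/S_se + τ_m/S_sy = 171.73/196 + 360.07/393 = 0.87618 + 0.91621 = 1.7924
n_f = 1/1.7924 = 0.5579

0.558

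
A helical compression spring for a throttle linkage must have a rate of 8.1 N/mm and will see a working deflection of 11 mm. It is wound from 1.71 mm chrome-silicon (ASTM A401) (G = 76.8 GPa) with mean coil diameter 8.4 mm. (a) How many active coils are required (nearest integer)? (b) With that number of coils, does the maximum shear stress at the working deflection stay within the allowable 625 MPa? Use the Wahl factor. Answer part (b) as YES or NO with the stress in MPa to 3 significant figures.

(a) 17 coils; (b) YES, τ_max = 505 MPa

N_a = Gd⁴/(8D³k) = (76.8×10³)(1.71⁴)/(8·8.4³·8.1) = 17.1 → N_a = 17
Actual rate k = Gd⁴/(8D³·17) = 8.1465 N/mm
Working load F = kδ = 8.1465·11 = 89.611 N
C = 8.4/1.71 = 4.9123; K_W = (4C−1)/(4C−4)+0.615/C = 1.3169
τ_max = K_W·8FD/(πd³) = 1.3169·383.35 = 504.83 MPa
τ_max ≤ 625 MPa → acceptable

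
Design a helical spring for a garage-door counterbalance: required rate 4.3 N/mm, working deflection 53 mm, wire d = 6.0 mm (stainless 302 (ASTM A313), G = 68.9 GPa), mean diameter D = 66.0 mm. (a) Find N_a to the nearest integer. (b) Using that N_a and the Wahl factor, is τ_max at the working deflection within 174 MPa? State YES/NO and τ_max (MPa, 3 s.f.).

(a) 9 coils; (b) NO, τ_max = 201 MPa

N_a = Gd⁴/(8D³k) = (68.9×10³)(6.0⁴)/(8·66.0³·4.3) = 9.029 → N_a = 9
Actual rate k = Gd⁴/(8D³·9) = 4.3138 N/mm
Working load F = kδ = 4.3138·53 = 228.63 N
C = 66.0/6.0 = 11.0000; K_W = (4C−1)/(4C−4)+0.615/C = 1.1309
τ_max = K_W·8FD/(πd³) = 1.1309·177.9 = 201.18 MPa
τ_max > 174 MPa → exceeds allowable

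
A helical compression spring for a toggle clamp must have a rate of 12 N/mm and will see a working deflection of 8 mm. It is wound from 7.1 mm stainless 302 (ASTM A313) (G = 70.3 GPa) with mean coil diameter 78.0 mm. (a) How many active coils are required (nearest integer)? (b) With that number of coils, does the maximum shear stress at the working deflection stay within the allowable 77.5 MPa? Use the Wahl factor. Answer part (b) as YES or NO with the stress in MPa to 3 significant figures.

(a) 4 coils; (b) YES, τ_max = 59.1 MPa

N_a = Gd⁴/(8D³k) = (70.3×10³)(7.1⁴)/(8·78.0³·12) = 3.921 → N_a = 4
Actual rate k = Gd⁴/(8D³·4) = 11.764 N/mm
Working load F = kδ = 11.764·8 = 94.112 N
C = 78.0/7.1 = 10.9859; K_W = (4C−1)/(4C−4)+0.615/C = 1.1311
τ_max = K_W·8FD/(πd³) = 1.1311·52.228 = 59.075 MPa
τ_max ≤ 77.5 MPa → acceptable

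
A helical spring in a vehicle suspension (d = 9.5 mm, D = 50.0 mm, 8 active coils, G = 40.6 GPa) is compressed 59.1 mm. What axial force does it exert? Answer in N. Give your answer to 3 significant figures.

k = Gd⁴/(8D³N_a) = (40.6×10³)(9.5⁴)/(8·50.0³·8) = 41.336 N/mm
F = k·δ = 41.336 × 59.1 = 2443 N

2440 N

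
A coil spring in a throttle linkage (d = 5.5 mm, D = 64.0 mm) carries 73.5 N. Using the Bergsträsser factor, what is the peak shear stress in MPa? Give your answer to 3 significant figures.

80.3 MPa

Spring index C = D/d = 64.0/5.5 = 11.6364
K_B = (4C+2)/(4C−3) = 48.545/43.545 = 1.1148
τ₀ = 8FD/(πd³) = 8·73.5·64.0/(π·5.5³) = 37632/522.68 = 71.998 MPa
τ_max = K·τ₀ = 1.1148 × 71.998 = 80.265 MPa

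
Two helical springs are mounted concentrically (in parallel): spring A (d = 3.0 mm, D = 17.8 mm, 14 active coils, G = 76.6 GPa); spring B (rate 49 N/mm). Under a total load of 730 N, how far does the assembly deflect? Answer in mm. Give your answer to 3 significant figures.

12.4 mm

k_A = Gd⁴/(8D³N_a) = (76.6×10³)(3.0⁴)/(8·17.8³·14) = 9.8228 N/mm
Parallel: k_eq = 9.8228 + 49 = 58.823 N/mm
δ = F/k_eq = 730/58.823 = 12.41 mm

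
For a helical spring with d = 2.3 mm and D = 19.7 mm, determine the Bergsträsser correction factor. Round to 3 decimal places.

C = D/d = 19.7/2.3 = 8.5652
K_B = (4C+2)/(4C−3) = 36.261/31.261 = 1.1599

1.160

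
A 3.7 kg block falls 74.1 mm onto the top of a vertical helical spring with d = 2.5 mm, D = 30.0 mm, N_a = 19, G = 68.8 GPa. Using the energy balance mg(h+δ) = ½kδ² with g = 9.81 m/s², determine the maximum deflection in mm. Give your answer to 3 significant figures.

162 mm

k = Gd⁴/(8D³N_a) = (68.8×10³)(2.5⁴)/(8·30.0³·19) = 0.65485 N/mm
W = mg = 3.7 × 9.81 = 36.297 N
½kδ² − Wδ − Wh = 0 → δ = (W + √(W² + 2kWh))/k
δ = (36.297 + √(1317.5 + 3522.57))/0.65485 = (36.297 + 69.57)/0.65485 = 161.67 mm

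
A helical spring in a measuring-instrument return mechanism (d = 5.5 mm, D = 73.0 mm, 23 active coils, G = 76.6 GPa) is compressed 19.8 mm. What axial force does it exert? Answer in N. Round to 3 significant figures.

k = Gd⁴/(8D³N_a) = (76.6×10³)(5.5⁴)/(8·73.0³·23) = 0.97925 N/mm
F = k·δ = 0.97925 × 19.8 = 19.389 N

19.4 N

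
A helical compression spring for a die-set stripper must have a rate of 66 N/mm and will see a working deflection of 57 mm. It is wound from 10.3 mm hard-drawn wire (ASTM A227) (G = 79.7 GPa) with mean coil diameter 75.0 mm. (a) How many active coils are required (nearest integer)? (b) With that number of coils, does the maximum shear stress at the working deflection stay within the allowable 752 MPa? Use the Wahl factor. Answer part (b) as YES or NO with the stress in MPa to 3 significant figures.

(a) 4 coils; (b) NO, τ_max = 797 MPa

N_a = Gd⁴/(8D³k) = (79.7×10³)(10.3⁴)/(8·75.0³·66) = 4.027 → N_a = 4
Actual rate k = Gd⁴/(8D³·4) = 66.447 N/mm
Working load F = kδ = 66.447·57 = 3787.5 N
C = 75.0/10.3 = 7.2816; K_W = (4C−1)/(4C−4)+0.615/C = 1.2039
τ_max = K_W·8FD/(πd³) = 1.2039·661.97 = 796.92 MPa
τ_max > 752 MPa → exceeds allowable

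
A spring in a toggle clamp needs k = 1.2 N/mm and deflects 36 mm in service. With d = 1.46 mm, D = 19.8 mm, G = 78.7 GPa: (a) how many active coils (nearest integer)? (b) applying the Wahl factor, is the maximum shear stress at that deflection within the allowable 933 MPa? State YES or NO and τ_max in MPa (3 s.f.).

(a) 5 coils; (b) YES, τ_max = 742 MPa

N_a = Gd⁴/(8D³k) = (78.7×10³)(1.46⁴)/(8·19.8³·1.2) = 4.799 → N_a = 5
Actual rate k = Gd⁴/(8D³·5) = 1.1517 N/mm
Working load F = kδ = 1.1517·36 = 41.46 N
C = 19.8/1.46 = 13.5616; K_W = (4C−1)/(4C−4)+0.615/C = 1.1051
τ_max = K_W·8FD/(πd³) = 1.1051·671.71 = 742.27 MPa
τ_max ≤ 933 MPa → acceptable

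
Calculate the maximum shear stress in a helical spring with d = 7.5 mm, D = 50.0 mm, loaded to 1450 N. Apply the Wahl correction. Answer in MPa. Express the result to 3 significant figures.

Spring index C = D/d = 50.0/7.5 = 6.6667
K_W = (4C−1)/(4C−4) + 0.615/C = 25.667/22.667 + 0.0922 = 1.2246
τ₀ = 8FD/(πd³) = 8·1450·50.0/(π·7.5³) = 580000/1325.4 = 437.62 MPa
τ_max = K·τ₀ = 1.2246 × 437.62 = 535.91 MPa

536 MPa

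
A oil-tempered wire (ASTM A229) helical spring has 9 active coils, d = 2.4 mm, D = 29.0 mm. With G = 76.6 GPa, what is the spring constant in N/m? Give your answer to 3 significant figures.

k = Gd⁴/(8D³N_a) = (76.6×10³ × 2.4⁴) / (8 × 29.0³ × 9)
  = 2.5414e+06 / 1.75601e+06 = 1.4473 N/mm = 1447.3 N/m

1450 N/m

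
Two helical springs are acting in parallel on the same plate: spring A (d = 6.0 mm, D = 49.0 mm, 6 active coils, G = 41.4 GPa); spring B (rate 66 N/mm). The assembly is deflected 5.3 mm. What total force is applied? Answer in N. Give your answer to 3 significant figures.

400 N

k_A = Gd⁴/(8D³N_a) = (41.4×10³)(6.0⁴)/(8·49.0³·6) = 9.5011 N/mm
Parallel: k_eq = 9.5011 + 66 = 75.501 N/mm
F = k_eq·δ = 75.501·5.3 = 400.16 N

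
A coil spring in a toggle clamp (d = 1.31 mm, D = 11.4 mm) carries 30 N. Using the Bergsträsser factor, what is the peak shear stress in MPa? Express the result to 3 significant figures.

448 MPa

Spring index C = D/d = 11.4/1.31 = 8.7023
K_B = (4C+2)/(4C−3) = 36.809/31.809 = 1.1572
τ₀ = 8FD/(πd³) = 8·30·11.4/(π·1.31³) = 2736/7.0626 = 387.39 MPa
τ_max = K·τ₀ = 1.1572 × 387.39 = 448.29 MPa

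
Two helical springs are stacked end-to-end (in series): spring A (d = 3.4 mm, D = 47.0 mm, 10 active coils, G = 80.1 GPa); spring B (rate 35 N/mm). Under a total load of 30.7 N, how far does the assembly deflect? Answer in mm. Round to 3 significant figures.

k_A = Gd⁴/(8D³N_a) = (80.1×10³)(3.4⁴)/(8·47.0³·10) = 1.2887 N/mm
Series: 1/k_eq = 1/1.2887 + 1/35 = 0.80452; k_eq = 1.243 N/mm
δ = F/k_eq = 30.7/1.243 = 24.699 mm

24.7 mm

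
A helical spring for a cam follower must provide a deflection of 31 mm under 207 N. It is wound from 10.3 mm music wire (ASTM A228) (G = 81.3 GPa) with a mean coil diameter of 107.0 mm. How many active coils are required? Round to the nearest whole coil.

Required rate k = F/δ = 207/31 = 6.6774 N/mm
N_a = Gd⁴/(8D³k) = (81.3×10³ × 10.3⁴)/(8 × 107.0³ × 6.6774)
    = 9.15039e+08 / 6.5441e+07 = 13.98 → 14 coils

14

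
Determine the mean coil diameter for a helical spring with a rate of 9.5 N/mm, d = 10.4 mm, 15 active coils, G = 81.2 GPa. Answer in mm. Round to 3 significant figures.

94.1 mm

D = (Gd⁴/(8N_a·k))^(1/3) = (81.2×10³·10.4⁴/(8·15·9.5))^(1/3)
  = (833268)^(1/3) = 94.1011 mm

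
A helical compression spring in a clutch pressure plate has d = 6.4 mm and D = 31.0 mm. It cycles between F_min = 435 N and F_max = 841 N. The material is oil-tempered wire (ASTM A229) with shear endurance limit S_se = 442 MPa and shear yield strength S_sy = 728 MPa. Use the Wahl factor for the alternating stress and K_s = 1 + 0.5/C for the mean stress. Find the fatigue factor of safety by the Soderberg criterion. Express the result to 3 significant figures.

2.11

C = D/d = 31.0/6.4 = 4.8438; K_W = (4C−1)/(4C−4)+0.615/C = 1.3221; K_s = 1+0.5/C = 1.1032
F_a = (F_max−F_min)/2 = 203 N; F_m = (F_max+F_min)/2 = 638 N
τ_a = K_W·8F_aD/(πd³) = 1.3221 × 61.13 = 80.82 MPa
τ_m = K_s·8F_mD/(πd³) = 1.1032 × 192.12 = 211.96 MPa
Soderberg: 1/n_f = τ_a/S_se + τ_m/S_sy = 80.82/442 + 211.96/728 = 0.18285 + 0.29115 = 0.474
n_f = 1/0.474 = 2.11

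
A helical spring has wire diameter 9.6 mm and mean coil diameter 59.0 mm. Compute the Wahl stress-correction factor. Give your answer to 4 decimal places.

1.2458

C = D/d = 59.0/9.6 = 6.1458
K_W = (4C−1)/(4C−4) + 0.615/C = 23.583/20.583 + 0.1001 = 1.2458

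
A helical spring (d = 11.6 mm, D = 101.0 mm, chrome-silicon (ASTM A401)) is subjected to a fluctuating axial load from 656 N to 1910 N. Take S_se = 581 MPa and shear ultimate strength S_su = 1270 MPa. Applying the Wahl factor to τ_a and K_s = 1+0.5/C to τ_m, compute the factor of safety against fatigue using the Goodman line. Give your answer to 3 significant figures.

2.61

C = D/d = 101.0/11.6 = 8.7069; K_W = (4C−1)/(4C−4)+0.615/C = 1.1679; K_s = 1+0.5/C = 1.0574
F_a = (F_max−F_min)/2 = 627 N; F_m = (F_max+F_min)/2 = 1283 N
τ_a = K_W·8F_aD/(πd³) = 1.1679 × 103.31 = 120.66 MPa
τ_m = K_s·8F_mD/(πd³) = 1.0574 × 211.4 = 223.54 MPa
Goodman: 1/n_f = τ_a/S_se + τ_m/S_su = 120.66/581 + 223.54/1270 = 0.20768 + 0.17602 = 0.3837
n_f = 1/0.3837 = 2.606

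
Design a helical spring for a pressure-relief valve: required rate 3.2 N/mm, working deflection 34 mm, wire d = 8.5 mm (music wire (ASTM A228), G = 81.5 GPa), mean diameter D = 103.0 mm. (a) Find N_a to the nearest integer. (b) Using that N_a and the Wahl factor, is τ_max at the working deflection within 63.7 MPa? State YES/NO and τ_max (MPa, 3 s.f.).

(a) 15 coils; (b) YES, τ_max = 52.7 MPa

N_a = Gd⁴/(8D³k) = (81.5×10³)(8.5⁴)/(8·103.0³·3.2) = 15.21 → N_a = 15
Actual rate k = Gd⁴/(8D³·15) = 3.2444 N/mm
Working load F = kδ = 3.2444·34 = 110.31 N
C = 103.0/8.5 = 12.1176; K_W = (4C−1)/(4C−4)+0.615/C = 1.1182
τ_max = K_W·8FD/(πd³) = 1.1182·47.113 = 52.682 MPa
τ_max ≤ 63.7 MPa → acceptable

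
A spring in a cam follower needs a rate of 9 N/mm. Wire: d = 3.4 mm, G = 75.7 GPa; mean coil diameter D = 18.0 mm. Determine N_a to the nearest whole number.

N_a = Gd⁴/(8D³k) = (75.7×10³ × 3.4⁴)/(8 × 18.0³ × 9)
    = 1.01161e+07 / 419904 = 24.09 → 24 coils

24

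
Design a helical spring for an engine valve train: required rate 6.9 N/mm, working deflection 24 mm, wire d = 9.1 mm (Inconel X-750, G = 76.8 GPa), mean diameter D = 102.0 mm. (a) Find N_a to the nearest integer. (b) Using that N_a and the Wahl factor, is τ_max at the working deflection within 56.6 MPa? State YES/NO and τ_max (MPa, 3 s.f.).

(a) 9 coils; (b) NO, τ_max = 64.3 MPa

N_a = Gd⁴/(8D³k) = (76.8×10³)(9.1⁴)/(8·102.0³·6.9) = 8.991 → N_a = 9
Actual rate k = Gd⁴/(8D³·9) = 6.8928 N/mm
Working load F = kδ = 6.8928·24 = 165.43 N
C = 102.0/9.1 = 11.2088; K_W = (4C−1)/(4C−4)+0.615/C = 1.1283
τ_max = K_W·8FD/(πd³) = 1.1283·57.019 = 64.337 MPa
τ_max > 56.6 MPa → exceeds allowable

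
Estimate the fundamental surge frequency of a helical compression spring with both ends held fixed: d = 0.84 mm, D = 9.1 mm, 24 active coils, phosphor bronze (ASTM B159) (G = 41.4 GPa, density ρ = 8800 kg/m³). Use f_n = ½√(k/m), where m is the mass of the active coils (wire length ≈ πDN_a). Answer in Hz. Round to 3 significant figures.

k = Gd⁴/(8D³N_a) = (41.4×10³)(0.84⁴)/(8·9.1³·24) = 0.14246 N/mm = 142.46 N/m
Wire length L = πDN_a = π·9.1·24 = 686.12 mm
m = ρ·(πd²/4)·L = 8800 × 0.55418×10⁻⁶ m² × 0.68612 m = 0.0033461 kg
f_n = ½√(k/m) = 0.5·√(142.46/0.0033461) = 0.5·√(42575) = 103.17 Hz

103 Hz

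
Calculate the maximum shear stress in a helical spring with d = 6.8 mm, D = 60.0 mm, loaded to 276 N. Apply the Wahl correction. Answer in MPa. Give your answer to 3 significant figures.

156 MPa

Spring index C = D/d = 60.0/6.8 = 8.8235
K_W = (4C−1)/(4C−4) + 0.615/C = 34.294/31.294 + 0.0697 = 1.1656
τ₀ = 8FD/(πd³) = 8·276·60.0/(π·6.8³) = 132480/987.82 = 134.11 MPa
τ_max = K·τ₀ = 1.1656 × 134.11 = 156.32 MPa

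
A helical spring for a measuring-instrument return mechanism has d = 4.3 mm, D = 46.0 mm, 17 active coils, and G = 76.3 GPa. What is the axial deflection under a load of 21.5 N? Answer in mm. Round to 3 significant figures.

10.9 mm

k = Gd⁴/(8D³N_a) = (76.3×10³)(4.3⁴)/(8·46.0³·17) = 1.9705 N/mm
δ = F/k = 21.5 / 1.9705 = 10.911 mm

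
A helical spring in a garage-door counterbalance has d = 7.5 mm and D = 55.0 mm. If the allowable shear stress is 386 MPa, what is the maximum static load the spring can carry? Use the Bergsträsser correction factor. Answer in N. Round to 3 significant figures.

977 N

C = D/d = 55.0/7.5 = 7.3333
K_B = (4C+2)/(4C−3) = 31.333/26.333 = 1.1899
τ_max = K·8FD/(πd³) → F_max = τ_allow·πd³/(8DK)
F_max = 386·π·7.5³/(8·55.0·1.1899) = 5.1159e+05/523.54 = 977.16 N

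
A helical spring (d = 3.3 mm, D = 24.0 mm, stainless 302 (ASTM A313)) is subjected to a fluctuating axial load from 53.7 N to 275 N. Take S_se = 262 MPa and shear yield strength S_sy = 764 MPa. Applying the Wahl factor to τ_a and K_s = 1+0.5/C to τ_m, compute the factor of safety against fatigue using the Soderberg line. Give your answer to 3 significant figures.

C = D/d = 24.0/3.3 = 7.2727; K_W = (4C−1)/(4C−4)+0.615/C = 1.2041; K_s = 1+0.5/C = 1.0688
F_a = (F_max−F_min)/2 = 110.65 N; F_m = (F_max+F_min)/2 = 164.35 N
τ_a = K_W·8F_aD/(πd³) = 1.2041 × 188.17 = 226.59 MPa
τ_m = K_s·8F_mD/(πd³) = 1.0688 × 279.5 = 298.71 MPa
Soderberg: 1/n_f = τ_a/S_se + τ_m/S_sy = 226.59/262 + 298.71/764 = 0.86483 + 0.39099 = 1.2558
n_f = 1/1.2558 = 0.7963

0.796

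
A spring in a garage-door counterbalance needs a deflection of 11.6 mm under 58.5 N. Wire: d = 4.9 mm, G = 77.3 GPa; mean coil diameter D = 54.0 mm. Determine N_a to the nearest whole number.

7

Required rate k = F/δ = 58.5/11.6 = 5.0431 N/mm
N_a = Gd⁴/(8D³k) = (77.3×10³ × 4.9⁴)/(8 × 54.0³ × 5.0431)
    = 4.45619e+07 / 6.35286e+06 = 7.014 → 7 coils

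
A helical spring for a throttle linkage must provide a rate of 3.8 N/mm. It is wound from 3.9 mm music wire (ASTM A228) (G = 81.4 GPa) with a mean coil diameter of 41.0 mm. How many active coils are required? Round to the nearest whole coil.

N_a = Gd⁴/(8D³k) = (81.4×10³ × 3.9⁴)/(8 × 41.0³ × 3.8)
    = 1.88314e+07 / 2.0952e+06 = 8.988 → 9 coils

9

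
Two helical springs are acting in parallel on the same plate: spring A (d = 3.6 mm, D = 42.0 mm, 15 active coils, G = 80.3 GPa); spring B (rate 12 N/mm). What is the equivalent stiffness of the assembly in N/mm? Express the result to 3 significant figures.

13.5 N/mm

k_A = Gd⁴/(8D³N_a) = (80.3×10³)(3.6⁴)/(8·42.0³·15) = 1.517 N/mm
Parallel: k_eq = 1.517 + 12 = 13.517 N/mm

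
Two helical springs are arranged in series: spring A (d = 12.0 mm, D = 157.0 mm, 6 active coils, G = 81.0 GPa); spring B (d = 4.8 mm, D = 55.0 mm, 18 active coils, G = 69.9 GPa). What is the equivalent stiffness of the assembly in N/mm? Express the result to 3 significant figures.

1.32 N/mm

k_A = Gd⁴/(8D³N_a) = (81.0×10³)(12.0⁴)/(8·157.0³·6) = 9.0421 N/mm
k_B = Gd⁴/(8D³N_a) = (69.9×10³)(4.8⁴)/(8·55.0³·18) = 1.5488 N/mm
Series: 1/k_eq = 1/9.0421 + 1/1.5488 = 0.75626; k_eq = 1.3223 N/mm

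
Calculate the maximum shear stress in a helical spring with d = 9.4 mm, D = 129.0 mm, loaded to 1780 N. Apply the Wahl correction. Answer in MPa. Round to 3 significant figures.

Spring index C = D/d = 129.0/9.4 = 13.7234
K_W = (4C−1)/(4C−4) + 0.615/C = 53.894/50.894 + 0.0448 = 1.1038
τ₀ = 8FD/(πd³) = 8·1780·129.0/(π·9.4³) = 1.83696e+06/2609.4 = 703.99 MPa
τ_max = K·τ₀ = 1.1038 × 703.99 = 777.04 MPa

777 MPa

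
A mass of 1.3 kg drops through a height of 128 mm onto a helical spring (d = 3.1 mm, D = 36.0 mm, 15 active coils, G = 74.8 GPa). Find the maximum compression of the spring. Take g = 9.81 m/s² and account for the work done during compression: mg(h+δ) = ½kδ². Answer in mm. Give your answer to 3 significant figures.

k = Gd⁴/(8D³N_a) = (74.8×10³)(3.1⁴)/(8·36.0³·15) = 1.2338 N/mm
W = mg = 1.3 × 9.81 = 12.753 N
½kδ² − Wδ − Wh = 0 → δ = (W + √(W² + 2kWh))/k
δ = (12.753 + √(162.64 + 4028.21))/1.2338 = (12.753 + 64.737)/1.2338 = 62.804 mm

62.8 mm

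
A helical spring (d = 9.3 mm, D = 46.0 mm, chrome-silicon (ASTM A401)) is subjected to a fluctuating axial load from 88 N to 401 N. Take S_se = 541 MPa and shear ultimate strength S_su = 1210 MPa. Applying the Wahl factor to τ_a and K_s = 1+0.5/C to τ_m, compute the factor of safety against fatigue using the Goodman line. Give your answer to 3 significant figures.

11.4

C = D/d = 46.0/9.3 = 4.9462; K_W = (4C−1)/(4C−4)+0.615/C = 1.3144; K_s = 1+0.5/C = 1.1011
F_a = (F_max−F_min)/2 = 156.5 N; F_m = (F_max+F_min)/2 = 244.5 N
τ_a = K_W·8F_aD/(πd³) = 1.3144 × 22.791 = 29.956 MPa
τ_m = K_s·8F_mD/(πd³) = 1.1011 × 35.606 = 39.206 MPa
Goodman: 1/n_f = τ_a/S_se + τ_m/S_su = 29.956/541 + 39.206/1210 = 0.05537 + 0.03240 = 0.087774
n_f = 1/0.087774 = 11.39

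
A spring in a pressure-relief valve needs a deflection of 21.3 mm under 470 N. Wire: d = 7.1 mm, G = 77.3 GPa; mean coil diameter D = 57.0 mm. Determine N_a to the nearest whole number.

Required rate k = F/δ = 470/21.3 = 22.066 N/mm
N_a = Gd⁴/(8D³k) = (77.3×10³ × 7.1⁴)/(8 × 57.0³ × 22.066)
    = 1.96432e+08 / 3.26913e+07 = 6.009 → 6 coils

6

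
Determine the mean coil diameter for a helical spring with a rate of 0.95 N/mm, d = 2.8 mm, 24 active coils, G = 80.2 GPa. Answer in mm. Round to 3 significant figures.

D = (Gd⁴/(8N_a·k))^(1/3) = (80.2×10³·2.8⁴/(8·24·0.95))^(1/3)
  = (27026)^(1/3) = 30.0096 mm

30.0 mm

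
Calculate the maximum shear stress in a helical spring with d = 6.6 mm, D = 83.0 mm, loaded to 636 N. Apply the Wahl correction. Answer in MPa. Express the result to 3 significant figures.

521 MPa

Spring index C = D/d = 83.0/6.6 = 12.5758
K_W = (4C−1)/(4C−4) + 0.615/C = 49.303/46.303 + 0.0489 = 1.1137
τ₀ = 8FD/(πd³) = 8·636·83.0/(π·6.6³) = 422304/903.2 = 467.57 MPa
τ_max = K·τ₀ = 1.1137 × 467.57 = 520.73 MPa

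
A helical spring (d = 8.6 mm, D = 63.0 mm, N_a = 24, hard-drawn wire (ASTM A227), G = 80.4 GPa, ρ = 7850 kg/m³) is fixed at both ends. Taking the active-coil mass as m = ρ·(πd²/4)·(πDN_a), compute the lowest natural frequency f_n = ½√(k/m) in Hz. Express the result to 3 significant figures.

32.5 Hz

k = Gd⁴/(8D³N_a) = (80.4×10³)(8.6⁴)/(8·63.0³·24) = 9.1607 N/mm = 9160.7 N/m
Wire length L = πDN_a = π·63.0·24 = 4750.1 mm
m = ρ·(πd²/4)·L = 7850 × 58.088×10⁻⁶ m² × 4.7501 m = 2.166 kg
f_n = ½√(k/m) = 0.5·√(9160.7/2.166) = 0.5·√(4229.3) = 32.517 Hz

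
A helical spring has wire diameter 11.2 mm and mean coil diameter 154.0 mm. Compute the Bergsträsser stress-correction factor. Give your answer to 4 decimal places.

C = D/d = 154.0/11.2 = 13.7500
K_B = (4C+2)/(4C−3) = 57.000/52.000 = 1.0962

1.0962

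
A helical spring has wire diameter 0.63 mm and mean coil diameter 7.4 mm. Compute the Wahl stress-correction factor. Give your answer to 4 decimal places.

C = D/d = 7.4/0.63 = 11.7460
K_W = (4C−1)/(4C−4) + 0.615/C = 45.984/42.984 + 0.0524 = 1.1222

1.1222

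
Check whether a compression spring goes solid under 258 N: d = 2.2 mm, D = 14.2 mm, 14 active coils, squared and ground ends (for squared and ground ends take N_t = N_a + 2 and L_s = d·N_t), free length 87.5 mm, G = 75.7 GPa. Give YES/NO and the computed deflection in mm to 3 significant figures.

NO, δ = 46.7 mm

k = Gd⁴/(8D³N_a) = (75.7×10³)(2.2⁴)/(8·14.2³·14) = 5.5297 N/mm
N_t = 16; L_s = 2.2·16 = 35.2 mm; δ_solid = L₀ − L_s = 87.5 − 35.2 = 52.3 mm
δ = F/k = 258/5.5297 = 46.657 mm
δ < δ_solid → spring does not go solid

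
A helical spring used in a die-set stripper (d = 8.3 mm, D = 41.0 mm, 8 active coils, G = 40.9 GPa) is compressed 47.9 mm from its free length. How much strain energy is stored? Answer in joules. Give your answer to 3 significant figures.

50.5 J

k = Gd⁴/(8D³N_a) = (40.9×10³)(8.3⁴)/(8·41.0³·8) = 44.005 N/mm
U = ½kδ² = 0.5 × 44.005 × 47.9² = 50483 N·mm = 50.483 J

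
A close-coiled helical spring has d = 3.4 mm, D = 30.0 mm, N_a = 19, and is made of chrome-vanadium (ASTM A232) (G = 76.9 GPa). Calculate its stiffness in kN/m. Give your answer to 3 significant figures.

2.50 kN/m

k = Gd⁴/(8D³N_a) = (76.9×10³ × 3.4⁴) / (8 × 30.0³ × 19)
  = 1.02764e+07 / 4.104e+06 = 2.504 N/mm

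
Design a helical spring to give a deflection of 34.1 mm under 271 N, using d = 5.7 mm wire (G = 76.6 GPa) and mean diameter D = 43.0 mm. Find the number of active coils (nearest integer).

Required rate k = F/δ = 271/34.1 = 7.9472 N/mm
N_a = Gd⁴/(8D³k) = (76.6×10³ × 5.7⁴)/(8 × 43.0³ × 7.9472)
    = 8.0859e+07 / 5.05487e+06 = 16 → 16 coils

16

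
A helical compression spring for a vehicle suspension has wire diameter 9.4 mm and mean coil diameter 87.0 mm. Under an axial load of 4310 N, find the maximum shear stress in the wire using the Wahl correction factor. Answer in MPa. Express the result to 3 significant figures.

Spring index C = D/d = 87.0/9.4 = 9.2553
K_W = (4C−1)/(4C−4) + 0.615/C = 36.021/33.021 + 0.0664 = 1.1573
τ₀ = 8FD/(πd³) = 8·4310·87.0/(π·9.4³) = 2.99976e+06/2609.4 = 1149.6 MPa
τ_max = K·τ₀ = 1.1573 × 1149.6 = 1330.5 MPa

1330 MPa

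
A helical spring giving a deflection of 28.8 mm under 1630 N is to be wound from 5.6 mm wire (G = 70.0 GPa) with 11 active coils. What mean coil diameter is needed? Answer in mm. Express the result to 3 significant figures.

24.0 mm

Required rate k = F/δ = 1630/28.8 = 56.597 N/mm
D = (Gd⁴/(8N_a·k))^(1/3) = (70.0×10³·5.6⁴/(8·11·56.597))^(1/3)
  = (13822)^(1/3) = 23.9989 mm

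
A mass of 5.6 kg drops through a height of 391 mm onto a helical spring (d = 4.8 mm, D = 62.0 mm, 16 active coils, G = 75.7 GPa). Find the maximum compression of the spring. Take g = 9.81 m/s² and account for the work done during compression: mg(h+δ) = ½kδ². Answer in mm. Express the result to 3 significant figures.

k = Gd⁴/(8D³N_a) = (75.7×10³)(4.8⁴)/(8·62.0³·16) = 1.3173 N/mm
W = mg = 5.6 × 9.81 = 54.936 N
½kδ² − Wδ − Wh = 0 → δ = (W + √(W² + 2kWh))/k
δ = (54.936 + √(3018 + 56590))/1.3173 = (54.936 + 244.15)/1.3173 = 227.05 mm

227 mm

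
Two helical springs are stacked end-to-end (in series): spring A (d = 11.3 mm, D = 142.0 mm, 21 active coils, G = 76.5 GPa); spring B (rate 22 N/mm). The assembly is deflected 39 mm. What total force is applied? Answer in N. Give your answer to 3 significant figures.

k_A = Gd⁴/(8D³N_a) = (76.5×10³)(11.3⁴)/(8·142.0³·21) = 2.593 N/mm
Series: 1/k_eq = 1/2.593 + 1/22 = 0.43111; k_eq = 2.3196 N/mm
F = k_eq·δ = 2.3196·39 = 90.464 N

90.5 N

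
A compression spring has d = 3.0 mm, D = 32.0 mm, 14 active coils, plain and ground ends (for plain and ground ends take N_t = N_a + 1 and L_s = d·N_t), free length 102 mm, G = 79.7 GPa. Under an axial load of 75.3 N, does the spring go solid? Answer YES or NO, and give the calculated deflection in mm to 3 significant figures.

k = Gd⁴/(8D³N_a) = (79.7×10³)(3.0⁴)/(8·32.0³·14) = 1.759 N/mm
N_t = 15; L_s = 3.0·15 = 45 mm; δ_solid = L₀ − L_s = 102 − 45 = 57 mm
δ = F/k = 75.3/1.759 = 42.807 mm
δ < δ_solid → spring does not go solid

NO, δ = 42.8 mm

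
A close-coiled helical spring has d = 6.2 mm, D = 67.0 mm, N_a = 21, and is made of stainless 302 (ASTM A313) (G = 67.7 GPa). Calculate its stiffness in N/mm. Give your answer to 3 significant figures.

k = Gd⁴/(8D³N_a) = (67.7×10³ × 6.2⁴) / (8 × 67.0³ × 21)
  = 1.00036e+08 / 5.05282e+07 = 1.9798 N/mm

1.98 N/mm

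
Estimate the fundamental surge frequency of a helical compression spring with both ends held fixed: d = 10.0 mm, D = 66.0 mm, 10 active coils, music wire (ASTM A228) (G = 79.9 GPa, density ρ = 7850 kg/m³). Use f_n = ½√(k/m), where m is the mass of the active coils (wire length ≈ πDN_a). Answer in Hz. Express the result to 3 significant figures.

k = Gd⁴/(8D³N_a) = (79.9×10³)(10.0⁴)/(8·66.0³·10) = 34.74 N/mm = 34740 N/m
Wire length L = πDN_a = π·66.0·10 = 2073.5 mm
m = ρ·(πd²/4)·L = 7850 × 78.54×10⁻⁶ m² × 2.0735 m = 1.2784 kg
f_n = ½√(k/m) = 0.5·√(34740/1.2784) = 0.5·√(27175) = 82.424 Hz

82.4 Hz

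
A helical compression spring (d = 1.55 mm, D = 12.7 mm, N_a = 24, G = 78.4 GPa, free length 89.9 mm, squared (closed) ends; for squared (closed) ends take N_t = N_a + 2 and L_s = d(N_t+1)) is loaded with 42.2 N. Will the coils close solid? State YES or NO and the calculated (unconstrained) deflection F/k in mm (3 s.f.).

k = Gd⁴/(8D³N_a) = (78.4×10³)(1.55⁴)/(8·12.7³·24) = 1.1506 N/mm
N_t = 26; L_s = 1.55·27 = 41.85 mm; δ_solid = L₀ − L_s = 89.9 − 41.85 = 48.05 mm
δ = F/k = 42.2/1.1506 = 36.676 mm
δ < δ_solid → spring does not go solid

NO, δ = 36.7 mm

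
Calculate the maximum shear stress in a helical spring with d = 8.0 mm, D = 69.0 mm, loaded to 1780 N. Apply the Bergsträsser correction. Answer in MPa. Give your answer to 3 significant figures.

708 MPa

Spring index C = D/d = 69.0/8.0 = 8.6250
K_B = (4C+2)/(4C−3) = 36.500/31.500 = 1.1587
τ₀ = 8FD/(πd³) = 8·1780·69.0/(π·8.0³) = 982560/1608.5 = 610.86 MPa
τ_max = K·τ₀ = 1.1587 × 610.86 = 707.82 MPa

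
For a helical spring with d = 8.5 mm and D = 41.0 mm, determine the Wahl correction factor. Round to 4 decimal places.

C = D/d = 41.0/8.5 = 4.8235
K_W = (4C−1)/(4C−4) + 0.615/C = 18.294/15.294 + 0.1275 = 1.3237

1.3237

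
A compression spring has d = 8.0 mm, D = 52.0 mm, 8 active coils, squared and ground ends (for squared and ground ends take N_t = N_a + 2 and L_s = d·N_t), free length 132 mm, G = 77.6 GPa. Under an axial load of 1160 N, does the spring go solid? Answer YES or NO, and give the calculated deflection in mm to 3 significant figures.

k = Gd⁴/(8D³N_a) = (77.6×10³)(8.0⁴)/(8·52.0³·8) = 35.321 N/mm
N_t = 10; L_s = 8.0·10 = 80 mm; δ_solid = L₀ − L_s = 132 − 80 = 52 mm
δ = F/k = 1160/35.321 = 32.842 mm
δ < δ_solid → spring does not go solid

NO, δ = 32.8 mm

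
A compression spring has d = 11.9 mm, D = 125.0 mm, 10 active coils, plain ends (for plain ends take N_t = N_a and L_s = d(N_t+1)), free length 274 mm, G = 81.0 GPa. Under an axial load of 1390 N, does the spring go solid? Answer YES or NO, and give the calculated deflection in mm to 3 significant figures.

NO, δ = 134 mm

k = Gd⁴/(8D³N_a) = (81.0×10³)(11.9⁴)/(8·125.0³·10) = 10.396 N/mm
N_t = 10; L_s = 11.9·11 = 130.9 mm; δ_solid = L₀ − L_s = 274 − 130.9 = 143.1 mm
δ = F/k = 1390/10.396 = 133.71 mm
δ < δ_solid → spring does not go solid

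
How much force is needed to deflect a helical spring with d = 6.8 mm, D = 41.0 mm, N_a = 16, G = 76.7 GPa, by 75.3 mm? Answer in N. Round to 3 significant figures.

k = Gd⁴/(8D³N_a) = (76.7×10³)(6.8⁴)/(8·41.0³·16) = 18.59 N/mm
F = k·δ = 18.59 × 75.3 = 1399.8 N

1400 N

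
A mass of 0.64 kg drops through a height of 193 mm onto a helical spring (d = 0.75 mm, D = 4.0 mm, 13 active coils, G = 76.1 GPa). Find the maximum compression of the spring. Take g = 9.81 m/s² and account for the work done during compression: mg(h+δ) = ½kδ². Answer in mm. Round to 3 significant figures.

k = Gd⁴/(8D³N_a) = (76.1×10³)(0.75⁴)/(8·4.0³·13) = 3.6176 N/mm
W = mg = 0.64 × 9.81 = 6.2784 N
½kδ² − Wδ − Wh = 0 → δ = (W + √(W² + 2kWh))/k
δ = (6.2784 + √(39.418 + 8767.03))/3.6176 = (6.2784 + 93.843)/3.6176 = 27.676 mm

27.7 mm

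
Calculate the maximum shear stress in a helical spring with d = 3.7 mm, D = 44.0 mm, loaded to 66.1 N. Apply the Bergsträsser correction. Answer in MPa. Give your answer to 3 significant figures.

163 MPa

Spring index C = D/d = 44.0/3.7 = 11.8919
K_B = (4C+2)/(4C−3) = 49.568/44.568 = 1.1122
τ₀ = 8FD/(πd³) = 8·66.1·44.0/(π·3.7³) = 23267.2/159.13 = 146.21 MPa
τ_max = K·τ₀ = 1.1122 × 146.21 = 162.62 MPa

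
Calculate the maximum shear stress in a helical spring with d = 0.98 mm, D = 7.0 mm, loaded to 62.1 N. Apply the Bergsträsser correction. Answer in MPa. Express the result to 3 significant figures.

Spring index C = D/d = 7.0/0.98 = 7.1429
K_B = (4C+2)/(4C−3) = 30.571/25.571 = 1.1955
τ₀ = 8FD/(πd³) = 8·62.1·7.0/(π·0.98³) = 3477.6/2.9568 = 1176.1 MPa
τ_max = K·τ₀ = 1.1955 × 1176.1 = 1406.1 MPa

1410 MPa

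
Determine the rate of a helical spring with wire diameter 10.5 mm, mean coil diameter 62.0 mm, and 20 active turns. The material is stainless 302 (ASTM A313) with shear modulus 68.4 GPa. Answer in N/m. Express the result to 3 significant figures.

k = Gd⁴/(8D³N_a) = (68.4×10³ × 10.5⁴) / (8 × 62.0³ × 20)
  = 8.31406e+08 / 3.81325e+07 = 21.803 N/mm = 21803 N/m

21800 N/m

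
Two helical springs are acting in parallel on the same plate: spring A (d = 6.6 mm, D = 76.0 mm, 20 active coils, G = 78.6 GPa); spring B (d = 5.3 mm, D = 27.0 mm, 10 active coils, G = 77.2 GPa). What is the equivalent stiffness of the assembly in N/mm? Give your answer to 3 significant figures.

40.8 N/mm

k_A = Gd⁴/(8D³N_a) = (78.6×10³)(6.6⁴)/(8·76.0³·20) = 2.1234 N/mm
k_B = Gd⁴/(8D³N_a) = (77.2×10³)(5.3⁴)/(8·27.0³·10) = 38.685 N/mm
Parallel: k_eq = 2.1234 + 38.685 = 40.808 N/mm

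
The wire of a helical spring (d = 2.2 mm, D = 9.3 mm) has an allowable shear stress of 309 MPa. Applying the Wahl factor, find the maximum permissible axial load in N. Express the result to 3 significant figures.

101 N

C = D/d = 9.3/2.2 = 4.2273
K_W = (4C−1)/(4C−4) + 0.615/C = 15.909/12.909 + 0.1455 = 1.3779
τ_max = K·8FD/(πd³) → F_max = τ_allow·πd³/(8DK)
F_max = 309·π·2.2³/(8·9.3·1.3779) = 10337/102.51 = 100.83 N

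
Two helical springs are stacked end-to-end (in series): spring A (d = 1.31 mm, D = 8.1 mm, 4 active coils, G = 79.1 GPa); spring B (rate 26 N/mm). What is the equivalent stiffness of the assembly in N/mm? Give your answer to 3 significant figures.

k_A = Gd⁴/(8D³N_a) = (79.1×10³)(1.31⁴)/(8·8.1³·4) = 13.698 N/mm
Series: 1/k_eq = 1/13.698 + 1/26 = 0.11146; k_eq = 8.9714 N/mm

8.97 N/mm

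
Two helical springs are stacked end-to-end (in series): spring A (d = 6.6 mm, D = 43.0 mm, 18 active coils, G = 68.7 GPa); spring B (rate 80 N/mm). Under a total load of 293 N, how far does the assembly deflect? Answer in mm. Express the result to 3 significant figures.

29.4 mm

k_A = Gd⁴/(8D³N_a) = (68.7×10³)(6.6⁴)/(8·43.0³·18) = 11.386 N/mm
Series: 1/k_eq = 1/11.386 + 1/80 = 0.10033; k_eq = 9.9673 N/mm
δ = F/k_eq = 293/9.9673 = 29.396 mm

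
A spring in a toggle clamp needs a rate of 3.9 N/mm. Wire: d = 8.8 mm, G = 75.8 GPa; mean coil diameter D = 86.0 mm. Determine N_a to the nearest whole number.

23

N_a = Gd⁴/(8D³k) = (75.8×10³ × 8.8⁴)/(8 × 86.0³ × 3.9)
    = 4.54569e+08 / 1.98449e+07 = 22.91 → 23 coils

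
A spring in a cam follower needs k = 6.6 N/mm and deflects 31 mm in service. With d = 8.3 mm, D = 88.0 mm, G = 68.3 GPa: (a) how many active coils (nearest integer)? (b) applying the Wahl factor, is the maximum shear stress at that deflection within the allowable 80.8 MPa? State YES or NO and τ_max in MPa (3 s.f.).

(a) 9 coils; (b) NO, τ_max = 91.2 MPa

N_a = Gd⁴/(8D³k) = (68.3×10³)(8.3⁴)/(8·88.0³·6.6) = 9.008 → N_a = 9
Actual rate k = Gd⁴/(8D³·9) = 6.6062 N/mm
Working load F = kδ = 6.6062·31 = 204.79 N
C = 88.0/8.3 = 10.6024; K_W = (4C−1)/(4C−4)+0.615/C = 1.1361
τ_max = K_W·8FD/(πd³) = 1.1361·80.261 = 91.185 MPa
τ_max > 80.8 MPa → exceeds allowable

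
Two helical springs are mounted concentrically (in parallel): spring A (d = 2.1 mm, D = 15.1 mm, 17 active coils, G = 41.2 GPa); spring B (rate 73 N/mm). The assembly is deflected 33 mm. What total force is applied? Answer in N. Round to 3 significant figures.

k_A = Gd⁴/(8D³N_a) = (41.2×10³)(2.1⁴)/(8·15.1³·17) = 1.7112 N/mm
Parallel: k_eq = 1.7112 + 73 = 74.711 N/mm
F = k_eq·δ = 74.711·33 = 2465.5 N

2470 N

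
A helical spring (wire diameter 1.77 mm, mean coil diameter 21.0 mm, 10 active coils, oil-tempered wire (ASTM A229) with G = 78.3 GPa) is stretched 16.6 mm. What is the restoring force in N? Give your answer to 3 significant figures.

k = Gd⁴/(8D³N_a) = (78.3×10³)(1.77⁴)/(8·21.0³·10) = 1.0373 N/mm
F = k·δ = 1.0373 × 16.6 = 17.219 N

17.2 N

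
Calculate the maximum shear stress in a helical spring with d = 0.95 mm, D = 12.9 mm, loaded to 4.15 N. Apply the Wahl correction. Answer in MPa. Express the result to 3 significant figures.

Spring index C = D/d = 12.9/0.95 = 13.5789
K_W = (4C−1)/(4C−4) + 0.615/C = 53.316/50.316 + 0.0453 = 1.1049
τ₀ = 8FD/(πd³) = 8·4.15·12.9/(π·0.95³) = 428.28/2.6935 = 159 MPa
τ_max = K·τ₀ = 1.1049 × 159 = 175.69 MPa

176 MPa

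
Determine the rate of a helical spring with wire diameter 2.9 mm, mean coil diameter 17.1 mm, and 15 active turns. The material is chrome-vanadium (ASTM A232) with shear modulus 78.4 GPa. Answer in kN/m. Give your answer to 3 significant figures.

k = Gd⁴/(8D³N_a) = (78.4×10³ × 2.9⁴) / (8 × 17.1³ × 15)
  = 5.54508e+06 / 600025 = 9.2414 N/mm

9.24 kN/m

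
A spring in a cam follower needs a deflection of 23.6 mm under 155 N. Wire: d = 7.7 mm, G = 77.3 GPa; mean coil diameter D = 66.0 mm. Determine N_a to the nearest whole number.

Required rate k = F/δ = 155/23.6 = 6.5678 N/mm
N_a = Gd⁴/(8D³k) = (77.3×10³ × 7.7⁴)/(8 × 66.0³ × 6.5678)
    = 2.71733e+08 / 1.51057e+07 = 17.99 → 18 coils

18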